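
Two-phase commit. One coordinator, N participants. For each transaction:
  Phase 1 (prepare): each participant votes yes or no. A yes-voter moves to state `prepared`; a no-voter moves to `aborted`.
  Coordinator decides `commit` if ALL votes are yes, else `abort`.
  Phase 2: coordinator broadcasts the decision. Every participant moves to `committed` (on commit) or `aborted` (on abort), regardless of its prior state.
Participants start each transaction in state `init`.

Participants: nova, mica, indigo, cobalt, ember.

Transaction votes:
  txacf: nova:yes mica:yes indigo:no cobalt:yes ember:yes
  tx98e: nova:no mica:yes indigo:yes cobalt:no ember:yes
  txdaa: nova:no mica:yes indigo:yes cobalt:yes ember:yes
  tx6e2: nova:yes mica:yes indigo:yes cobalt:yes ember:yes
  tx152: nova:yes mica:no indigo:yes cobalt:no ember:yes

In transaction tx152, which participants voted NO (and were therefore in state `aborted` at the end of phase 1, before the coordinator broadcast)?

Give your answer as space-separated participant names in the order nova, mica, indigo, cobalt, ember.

Txn tx152 phase 1: nova yes -> prepared; mica no -> aborted; indigo yes -> prepared; cobalt no -> aborted; ember yes -> prepared

Answer: mica cobalt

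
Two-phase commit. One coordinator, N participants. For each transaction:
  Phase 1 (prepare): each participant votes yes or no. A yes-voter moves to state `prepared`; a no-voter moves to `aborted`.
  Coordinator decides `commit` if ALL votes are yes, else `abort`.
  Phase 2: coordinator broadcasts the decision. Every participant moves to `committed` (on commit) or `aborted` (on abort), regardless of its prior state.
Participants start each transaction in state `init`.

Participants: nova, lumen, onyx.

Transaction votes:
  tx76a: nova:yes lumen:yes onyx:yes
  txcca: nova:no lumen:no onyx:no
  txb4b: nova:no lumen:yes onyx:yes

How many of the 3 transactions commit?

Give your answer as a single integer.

tx76a: all yes -> commit (commits=1)
txcca: no from nova, lumen, onyx -> abort (commits=1)
txb4b: no from nova -> abort (commits=1)

Answer: 1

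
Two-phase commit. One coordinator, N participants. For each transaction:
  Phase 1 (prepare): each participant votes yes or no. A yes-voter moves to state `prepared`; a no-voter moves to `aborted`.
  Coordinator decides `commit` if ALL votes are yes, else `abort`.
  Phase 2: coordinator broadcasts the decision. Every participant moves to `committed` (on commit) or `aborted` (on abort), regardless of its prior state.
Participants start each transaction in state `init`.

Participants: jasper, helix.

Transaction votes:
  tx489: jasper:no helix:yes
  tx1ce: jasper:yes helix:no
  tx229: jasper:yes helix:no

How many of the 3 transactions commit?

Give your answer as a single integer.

Answer: 0

Derivation:
tx489: no from jasper -> abort (commits=0)
tx1ce: no from helix -> abort (commits=0)
tx229: no from helix -> abort (commits=0)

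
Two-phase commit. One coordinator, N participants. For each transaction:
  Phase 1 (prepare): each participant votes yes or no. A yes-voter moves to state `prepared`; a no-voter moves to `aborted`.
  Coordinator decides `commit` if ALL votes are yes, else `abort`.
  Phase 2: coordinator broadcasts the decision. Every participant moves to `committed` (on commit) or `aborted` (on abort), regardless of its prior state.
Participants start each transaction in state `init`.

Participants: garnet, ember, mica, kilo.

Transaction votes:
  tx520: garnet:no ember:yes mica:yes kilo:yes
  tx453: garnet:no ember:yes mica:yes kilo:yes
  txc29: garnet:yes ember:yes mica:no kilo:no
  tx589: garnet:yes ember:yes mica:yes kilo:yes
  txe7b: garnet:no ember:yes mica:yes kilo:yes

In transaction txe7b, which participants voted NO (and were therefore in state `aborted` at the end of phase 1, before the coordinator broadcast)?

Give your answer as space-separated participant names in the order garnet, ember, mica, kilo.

Txn txe7b phase 1: garnet no -> aborted; ember yes -> prepared; mica yes -> prepared; kilo yes -> prepared

Answer: garnet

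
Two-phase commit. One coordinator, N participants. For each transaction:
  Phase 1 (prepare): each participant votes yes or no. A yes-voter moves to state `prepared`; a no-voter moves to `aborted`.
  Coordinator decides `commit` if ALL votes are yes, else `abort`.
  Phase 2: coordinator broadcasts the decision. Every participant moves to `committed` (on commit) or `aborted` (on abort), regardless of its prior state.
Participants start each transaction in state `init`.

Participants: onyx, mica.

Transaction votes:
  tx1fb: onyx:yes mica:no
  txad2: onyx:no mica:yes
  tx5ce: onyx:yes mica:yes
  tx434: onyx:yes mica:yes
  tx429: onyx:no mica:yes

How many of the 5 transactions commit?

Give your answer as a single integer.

Answer: 2

Derivation:
tx1fb: no from mica -> abort (commits=0)
txad2: no from onyx -> abort (commits=0)
tx5ce: all yes -> commit (commits=1)
tx434: all yes -> commit (commits=2)
tx429: no from onyx -> abort (commits=2)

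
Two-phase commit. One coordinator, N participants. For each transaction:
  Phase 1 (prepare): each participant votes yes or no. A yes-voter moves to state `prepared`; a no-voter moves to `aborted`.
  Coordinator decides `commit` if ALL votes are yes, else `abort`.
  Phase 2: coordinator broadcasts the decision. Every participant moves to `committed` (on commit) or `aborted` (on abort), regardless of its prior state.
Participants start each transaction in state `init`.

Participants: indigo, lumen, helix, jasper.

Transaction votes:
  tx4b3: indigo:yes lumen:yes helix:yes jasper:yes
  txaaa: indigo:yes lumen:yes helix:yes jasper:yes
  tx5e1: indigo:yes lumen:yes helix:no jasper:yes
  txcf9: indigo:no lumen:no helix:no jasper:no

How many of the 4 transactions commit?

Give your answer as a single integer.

tx4b3: all yes -> commit (commits=1)
txaaa: all yes -> commit (commits=2)
tx5e1: no from helix -> abort (commits=2)
txcf9: no from indigo, lumen, helix, jasper -> abort (commits=2)

Answer: 2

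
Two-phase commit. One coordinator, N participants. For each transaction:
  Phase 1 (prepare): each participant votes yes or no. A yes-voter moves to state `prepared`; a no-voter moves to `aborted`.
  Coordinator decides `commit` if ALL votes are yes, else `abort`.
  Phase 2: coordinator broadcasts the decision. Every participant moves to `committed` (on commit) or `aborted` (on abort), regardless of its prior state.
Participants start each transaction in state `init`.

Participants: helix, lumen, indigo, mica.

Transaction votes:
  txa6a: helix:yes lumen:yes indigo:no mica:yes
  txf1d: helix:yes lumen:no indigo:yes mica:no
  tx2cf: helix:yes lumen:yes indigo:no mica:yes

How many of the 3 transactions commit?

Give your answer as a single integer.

txa6a: no from indigo -> abort (commits=0)
txf1d: no from lumen, mica -> abort (commits=0)
tx2cf: no from indigo -> abort (commits=0)

Answer: 0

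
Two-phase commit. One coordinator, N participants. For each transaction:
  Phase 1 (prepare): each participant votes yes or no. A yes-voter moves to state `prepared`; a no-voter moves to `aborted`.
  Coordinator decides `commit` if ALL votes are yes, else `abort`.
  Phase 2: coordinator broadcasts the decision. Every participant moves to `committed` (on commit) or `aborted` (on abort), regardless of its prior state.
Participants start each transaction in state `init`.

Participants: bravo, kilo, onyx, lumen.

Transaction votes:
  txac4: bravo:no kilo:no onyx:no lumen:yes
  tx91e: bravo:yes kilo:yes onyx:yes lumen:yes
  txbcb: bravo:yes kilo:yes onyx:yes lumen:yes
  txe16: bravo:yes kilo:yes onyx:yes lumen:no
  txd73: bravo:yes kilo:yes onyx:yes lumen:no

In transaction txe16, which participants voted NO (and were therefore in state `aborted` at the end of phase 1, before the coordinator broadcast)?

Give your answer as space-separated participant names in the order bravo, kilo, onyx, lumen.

Txn txe16 phase 1: bravo yes -> prepared; kilo yes -> prepared; onyx yes -> prepared; lumen no -> aborted

Answer: lumen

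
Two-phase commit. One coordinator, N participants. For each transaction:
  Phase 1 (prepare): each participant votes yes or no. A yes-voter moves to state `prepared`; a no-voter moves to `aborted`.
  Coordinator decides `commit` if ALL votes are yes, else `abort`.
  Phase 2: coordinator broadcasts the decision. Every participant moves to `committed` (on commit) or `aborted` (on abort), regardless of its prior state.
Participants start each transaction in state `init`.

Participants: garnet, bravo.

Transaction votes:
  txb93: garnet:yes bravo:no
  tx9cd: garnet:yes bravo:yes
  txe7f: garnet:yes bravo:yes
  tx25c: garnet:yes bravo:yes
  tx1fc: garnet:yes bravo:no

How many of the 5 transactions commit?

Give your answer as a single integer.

Answer: 3

Derivation:
txb93: no from bravo -> abort (commits=0)
tx9cd: all yes -> commit (commits=1)
txe7f: all yes -> commit (commits=2)
tx25c: all yes -> commit (commits=3)
tx1fc: no from bravo -> abort (commits=3)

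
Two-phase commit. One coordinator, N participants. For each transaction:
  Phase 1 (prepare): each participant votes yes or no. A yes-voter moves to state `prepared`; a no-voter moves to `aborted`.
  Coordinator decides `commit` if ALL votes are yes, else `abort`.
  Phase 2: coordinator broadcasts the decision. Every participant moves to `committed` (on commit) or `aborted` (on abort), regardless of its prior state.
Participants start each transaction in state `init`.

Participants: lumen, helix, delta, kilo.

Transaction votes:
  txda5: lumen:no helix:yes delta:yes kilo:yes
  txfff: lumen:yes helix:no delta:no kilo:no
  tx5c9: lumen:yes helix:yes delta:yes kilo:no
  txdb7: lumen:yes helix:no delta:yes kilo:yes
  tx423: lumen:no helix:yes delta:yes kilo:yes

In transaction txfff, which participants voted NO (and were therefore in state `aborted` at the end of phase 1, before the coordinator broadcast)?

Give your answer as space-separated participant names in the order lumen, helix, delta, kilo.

Answer: helix delta kilo

Derivation:
Txn txfff phase 1: lumen yes -> prepared; helix no -> aborted; delta no -> aborted; kilo no -> aborted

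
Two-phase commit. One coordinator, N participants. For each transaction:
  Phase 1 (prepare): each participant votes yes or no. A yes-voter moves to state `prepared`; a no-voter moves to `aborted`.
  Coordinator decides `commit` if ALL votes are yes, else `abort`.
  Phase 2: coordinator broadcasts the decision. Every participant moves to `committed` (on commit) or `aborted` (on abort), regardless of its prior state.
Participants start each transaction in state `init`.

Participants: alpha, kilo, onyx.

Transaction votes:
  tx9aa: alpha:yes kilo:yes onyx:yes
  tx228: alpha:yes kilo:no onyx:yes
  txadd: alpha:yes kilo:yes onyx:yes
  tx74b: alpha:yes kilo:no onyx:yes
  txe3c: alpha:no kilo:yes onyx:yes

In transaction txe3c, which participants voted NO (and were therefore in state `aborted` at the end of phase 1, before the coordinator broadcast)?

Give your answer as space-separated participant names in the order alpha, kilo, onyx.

Txn txe3c phase 1: alpha no -> aborted; kilo yes -> prepared; onyx yes -> prepared

Answer: alpha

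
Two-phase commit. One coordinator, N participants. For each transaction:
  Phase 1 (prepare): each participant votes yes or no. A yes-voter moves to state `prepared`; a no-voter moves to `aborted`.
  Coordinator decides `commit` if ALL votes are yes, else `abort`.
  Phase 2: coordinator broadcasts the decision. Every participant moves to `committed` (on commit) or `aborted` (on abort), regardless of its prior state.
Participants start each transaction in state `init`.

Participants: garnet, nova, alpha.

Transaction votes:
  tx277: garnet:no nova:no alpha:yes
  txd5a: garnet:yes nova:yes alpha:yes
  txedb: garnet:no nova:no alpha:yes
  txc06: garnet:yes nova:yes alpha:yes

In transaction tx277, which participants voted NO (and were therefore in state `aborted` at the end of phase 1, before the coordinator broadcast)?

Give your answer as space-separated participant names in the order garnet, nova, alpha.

Answer: garnet nova

Derivation:
Txn tx277 phase 1: garnet no -> aborted; nova no -> aborted; alpha yes -> prepared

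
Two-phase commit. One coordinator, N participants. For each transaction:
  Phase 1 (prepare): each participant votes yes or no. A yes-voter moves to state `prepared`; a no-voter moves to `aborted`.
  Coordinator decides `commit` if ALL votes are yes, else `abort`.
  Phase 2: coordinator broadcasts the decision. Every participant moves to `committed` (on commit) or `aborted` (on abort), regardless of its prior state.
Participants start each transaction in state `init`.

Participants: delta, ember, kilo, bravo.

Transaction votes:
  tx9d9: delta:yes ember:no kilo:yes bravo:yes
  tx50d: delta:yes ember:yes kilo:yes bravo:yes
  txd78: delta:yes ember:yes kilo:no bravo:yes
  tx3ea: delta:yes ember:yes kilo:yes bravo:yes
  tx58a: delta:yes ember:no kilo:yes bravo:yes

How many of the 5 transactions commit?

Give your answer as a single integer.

Answer: 2

Derivation:
tx9d9: no from ember -> abort (commits=0)
tx50d: all yes -> commit (commits=1)
txd78: no from kilo -> abort (commits=1)
tx3ea: all yes -> commit (commits=2)
tx58a: no from ember -> abort (commits=2)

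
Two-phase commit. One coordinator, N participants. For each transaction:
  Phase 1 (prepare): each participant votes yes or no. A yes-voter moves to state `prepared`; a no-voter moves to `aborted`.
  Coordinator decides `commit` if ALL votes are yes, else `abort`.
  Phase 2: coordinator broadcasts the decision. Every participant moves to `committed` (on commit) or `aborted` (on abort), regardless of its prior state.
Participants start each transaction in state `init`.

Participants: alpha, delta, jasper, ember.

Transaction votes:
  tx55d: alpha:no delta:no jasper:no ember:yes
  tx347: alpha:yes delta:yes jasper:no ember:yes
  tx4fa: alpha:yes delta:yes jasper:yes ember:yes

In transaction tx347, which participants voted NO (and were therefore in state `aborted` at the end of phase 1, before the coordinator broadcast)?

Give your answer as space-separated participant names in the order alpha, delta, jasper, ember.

Answer: jasper

Derivation:
Txn tx347 phase 1: alpha yes -> prepared; delta yes -> prepared; jasper no -> aborted; ember yes -> prepared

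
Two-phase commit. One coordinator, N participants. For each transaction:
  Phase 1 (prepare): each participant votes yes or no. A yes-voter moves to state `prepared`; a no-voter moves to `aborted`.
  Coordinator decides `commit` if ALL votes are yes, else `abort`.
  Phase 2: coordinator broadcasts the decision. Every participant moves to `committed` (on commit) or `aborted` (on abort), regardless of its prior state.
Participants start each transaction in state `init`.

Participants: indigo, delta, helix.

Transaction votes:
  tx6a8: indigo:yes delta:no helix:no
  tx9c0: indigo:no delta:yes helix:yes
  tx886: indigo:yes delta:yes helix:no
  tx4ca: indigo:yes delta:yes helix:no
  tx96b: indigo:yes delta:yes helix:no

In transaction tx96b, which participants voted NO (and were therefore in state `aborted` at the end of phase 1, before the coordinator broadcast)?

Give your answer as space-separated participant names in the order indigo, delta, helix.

Answer: helix

Derivation:
Txn tx96b phase 1: indigo yes -> prepared; delta yes -> prepared; helix no -> aborted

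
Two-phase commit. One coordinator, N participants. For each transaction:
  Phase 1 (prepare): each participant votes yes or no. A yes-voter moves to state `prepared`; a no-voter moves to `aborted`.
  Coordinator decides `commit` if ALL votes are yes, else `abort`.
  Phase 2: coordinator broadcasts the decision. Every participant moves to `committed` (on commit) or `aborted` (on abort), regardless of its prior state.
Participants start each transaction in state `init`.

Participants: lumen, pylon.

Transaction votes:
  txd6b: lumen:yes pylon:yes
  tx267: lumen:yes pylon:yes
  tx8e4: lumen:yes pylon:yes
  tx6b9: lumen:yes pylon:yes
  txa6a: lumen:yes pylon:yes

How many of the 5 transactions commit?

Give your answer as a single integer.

Answer: 5

Derivation:
txd6b: all yes -> commit (commits=1)
tx267: all yes -> commit (commits=2)
tx8e4: all yes -> commit (commits=3)
tx6b9: all yes -> commit (commits=4)
txa6a: all yes -> commit (commits=5)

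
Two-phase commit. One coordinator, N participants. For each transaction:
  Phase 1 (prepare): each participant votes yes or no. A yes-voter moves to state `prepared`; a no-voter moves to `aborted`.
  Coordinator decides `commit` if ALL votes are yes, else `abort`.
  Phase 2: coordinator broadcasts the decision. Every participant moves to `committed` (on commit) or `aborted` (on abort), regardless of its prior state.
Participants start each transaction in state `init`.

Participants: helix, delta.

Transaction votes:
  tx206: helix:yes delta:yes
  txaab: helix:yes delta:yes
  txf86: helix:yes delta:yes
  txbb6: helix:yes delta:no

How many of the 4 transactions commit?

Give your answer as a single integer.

tx206: all yes -> commit (commits=1)
txaab: all yes -> commit (commits=2)
txf86: all yes -> commit (commits=3)
txbb6: no from delta -> abort (commits=3)

Answer: 3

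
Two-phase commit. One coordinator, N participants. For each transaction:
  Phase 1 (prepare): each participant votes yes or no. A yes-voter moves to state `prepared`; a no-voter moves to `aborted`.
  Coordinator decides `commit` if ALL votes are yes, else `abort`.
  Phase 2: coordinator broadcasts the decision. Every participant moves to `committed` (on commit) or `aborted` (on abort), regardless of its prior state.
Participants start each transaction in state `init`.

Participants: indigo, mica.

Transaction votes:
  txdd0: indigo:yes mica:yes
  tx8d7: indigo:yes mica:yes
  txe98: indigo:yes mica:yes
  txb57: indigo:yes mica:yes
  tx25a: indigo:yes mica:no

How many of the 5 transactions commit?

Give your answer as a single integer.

Answer: 4

Derivation:
txdd0: all yes -> commit (commits=1)
tx8d7: all yes -> commit (commits=2)
txe98: all yes -> commit (commits=3)
txb57: all yes -> commit (commits=4)
tx25a: no from mica -> abort (commits=4)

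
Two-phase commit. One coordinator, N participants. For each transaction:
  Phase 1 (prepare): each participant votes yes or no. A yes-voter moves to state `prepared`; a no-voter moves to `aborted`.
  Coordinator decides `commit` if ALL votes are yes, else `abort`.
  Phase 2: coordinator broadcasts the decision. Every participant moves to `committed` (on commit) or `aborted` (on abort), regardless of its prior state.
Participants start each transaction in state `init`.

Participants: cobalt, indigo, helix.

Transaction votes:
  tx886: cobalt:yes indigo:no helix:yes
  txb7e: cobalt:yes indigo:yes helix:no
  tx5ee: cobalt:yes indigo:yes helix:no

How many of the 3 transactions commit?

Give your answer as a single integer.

Answer: 0

Derivation:
tx886: no from indigo -> abort (commits=0)
txb7e: no from helix -> abort (commits=0)
tx5ee: no from helix -> abort (commits=0)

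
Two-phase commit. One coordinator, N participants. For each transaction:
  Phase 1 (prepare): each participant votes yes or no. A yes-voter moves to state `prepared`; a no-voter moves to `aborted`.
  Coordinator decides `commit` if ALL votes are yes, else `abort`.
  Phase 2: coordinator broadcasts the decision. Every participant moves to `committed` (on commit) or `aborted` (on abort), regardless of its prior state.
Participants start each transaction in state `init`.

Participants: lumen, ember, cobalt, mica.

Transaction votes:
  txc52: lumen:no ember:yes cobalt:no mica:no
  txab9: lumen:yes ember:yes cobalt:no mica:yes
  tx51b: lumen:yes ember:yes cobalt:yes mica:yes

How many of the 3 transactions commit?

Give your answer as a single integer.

txc52: no from lumen, cobalt, mica -> abort (commits=0)
txab9: no from cobalt -> abort (commits=0)
tx51b: all yes -> commit (commits=1)

Answer: 1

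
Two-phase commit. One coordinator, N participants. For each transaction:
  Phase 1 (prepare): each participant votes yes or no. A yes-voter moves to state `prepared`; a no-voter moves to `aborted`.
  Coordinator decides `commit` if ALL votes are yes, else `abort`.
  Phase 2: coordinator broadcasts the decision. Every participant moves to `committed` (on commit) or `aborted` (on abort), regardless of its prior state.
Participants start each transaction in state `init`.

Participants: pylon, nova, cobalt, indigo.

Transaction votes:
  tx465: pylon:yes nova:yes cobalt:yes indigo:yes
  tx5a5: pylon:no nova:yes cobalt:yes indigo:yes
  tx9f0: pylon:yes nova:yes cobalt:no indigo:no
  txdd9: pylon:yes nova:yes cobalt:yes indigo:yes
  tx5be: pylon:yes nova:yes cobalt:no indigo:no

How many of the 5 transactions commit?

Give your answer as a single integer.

tx465: all yes -> commit (commits=1)
tx5a5: no from pylon -> abort (commits=1)
tx9f0: no from cobalt, indigo -> abort (commits=1)
txdd9: all yes -> commit (commits=2)
tx5be: no from cobalt, indigo -> abort (commits=2)

Answer: 2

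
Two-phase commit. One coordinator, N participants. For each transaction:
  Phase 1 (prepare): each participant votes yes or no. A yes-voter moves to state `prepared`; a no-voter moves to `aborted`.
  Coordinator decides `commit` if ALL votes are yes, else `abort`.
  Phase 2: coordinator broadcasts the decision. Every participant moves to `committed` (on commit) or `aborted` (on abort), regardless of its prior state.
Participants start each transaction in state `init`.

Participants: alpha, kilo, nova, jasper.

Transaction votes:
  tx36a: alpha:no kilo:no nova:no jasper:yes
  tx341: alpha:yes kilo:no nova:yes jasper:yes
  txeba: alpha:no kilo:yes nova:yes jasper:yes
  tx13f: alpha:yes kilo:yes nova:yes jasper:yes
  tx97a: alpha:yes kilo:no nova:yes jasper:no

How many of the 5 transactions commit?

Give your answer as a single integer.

Answer: 1

Derivation:
tx36a: no from alpha, kilo, nova -> abort (commits=0)
tx341: no from kilo -> abort (commits=0)
txeba: no from alpha -> abort (commits=0)
tx13f: all yes -> commit (commits=1)
tx97a: no from kilo, jasper -> abort (commits=1)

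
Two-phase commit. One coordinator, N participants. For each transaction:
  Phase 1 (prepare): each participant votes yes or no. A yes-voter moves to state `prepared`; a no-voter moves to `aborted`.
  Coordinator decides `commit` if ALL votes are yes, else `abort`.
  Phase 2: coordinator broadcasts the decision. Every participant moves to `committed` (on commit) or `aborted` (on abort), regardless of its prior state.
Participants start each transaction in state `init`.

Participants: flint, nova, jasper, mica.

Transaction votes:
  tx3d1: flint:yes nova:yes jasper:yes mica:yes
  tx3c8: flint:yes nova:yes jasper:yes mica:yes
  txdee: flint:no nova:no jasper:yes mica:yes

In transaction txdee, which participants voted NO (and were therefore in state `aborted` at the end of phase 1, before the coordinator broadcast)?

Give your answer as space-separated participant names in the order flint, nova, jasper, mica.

Answer: flint nova

Derivation:
Txn txdee phase 1: flint no -> aborted; nova no -> aborted; jasper yes -> prepared; mica yes -> prepared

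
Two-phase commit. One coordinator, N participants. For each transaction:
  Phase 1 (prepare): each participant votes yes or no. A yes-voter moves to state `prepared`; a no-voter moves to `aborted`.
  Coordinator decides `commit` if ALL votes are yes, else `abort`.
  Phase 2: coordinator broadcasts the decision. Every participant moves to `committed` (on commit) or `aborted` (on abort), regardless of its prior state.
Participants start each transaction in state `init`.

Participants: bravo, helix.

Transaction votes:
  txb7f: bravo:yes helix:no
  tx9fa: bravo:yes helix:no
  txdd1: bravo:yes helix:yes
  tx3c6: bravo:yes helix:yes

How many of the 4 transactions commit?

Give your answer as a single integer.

txb7f: no from helix -> abort (commits=0)
tx9fa: no from helix -> abort (commits=0)
txdd1: all yes -> commit (commits=1)
tx3c6: all yes -> commit (commits=2)

Answer: 2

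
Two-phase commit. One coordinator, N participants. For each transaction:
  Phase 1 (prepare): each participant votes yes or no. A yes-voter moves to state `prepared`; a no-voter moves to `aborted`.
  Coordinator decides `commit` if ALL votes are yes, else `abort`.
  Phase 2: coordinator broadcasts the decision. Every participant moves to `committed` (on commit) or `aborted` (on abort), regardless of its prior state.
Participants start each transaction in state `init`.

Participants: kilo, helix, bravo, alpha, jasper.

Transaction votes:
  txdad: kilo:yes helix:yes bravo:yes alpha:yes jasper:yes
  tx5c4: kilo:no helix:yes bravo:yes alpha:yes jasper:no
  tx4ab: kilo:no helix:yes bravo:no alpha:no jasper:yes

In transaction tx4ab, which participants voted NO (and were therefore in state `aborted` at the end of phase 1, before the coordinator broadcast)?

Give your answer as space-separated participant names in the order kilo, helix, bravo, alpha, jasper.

Answer: kilo bravo alpha

Derivation:
Txn tx4ab phase 1: kilo no -> aborted; helix yes -> prepared; bravo no -> aborted; alpha no -> aborted; jasper yes -> prepared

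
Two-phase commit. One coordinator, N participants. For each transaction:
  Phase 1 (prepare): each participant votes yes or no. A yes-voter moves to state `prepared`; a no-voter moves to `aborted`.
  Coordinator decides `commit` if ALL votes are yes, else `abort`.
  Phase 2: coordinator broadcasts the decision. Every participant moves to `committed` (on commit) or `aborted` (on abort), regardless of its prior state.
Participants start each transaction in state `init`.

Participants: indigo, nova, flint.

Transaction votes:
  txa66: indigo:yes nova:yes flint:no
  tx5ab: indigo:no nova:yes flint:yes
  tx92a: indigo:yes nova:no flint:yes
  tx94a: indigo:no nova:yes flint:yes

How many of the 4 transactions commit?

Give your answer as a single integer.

txa66: no from flint -> abort (commits=0)
tx5ab: no from indigo -> abort (commits=0)
tx92a: no from nova -> abort (commits=0)
tx94a: no from indigo -> abort (commits=0)

Answer: 0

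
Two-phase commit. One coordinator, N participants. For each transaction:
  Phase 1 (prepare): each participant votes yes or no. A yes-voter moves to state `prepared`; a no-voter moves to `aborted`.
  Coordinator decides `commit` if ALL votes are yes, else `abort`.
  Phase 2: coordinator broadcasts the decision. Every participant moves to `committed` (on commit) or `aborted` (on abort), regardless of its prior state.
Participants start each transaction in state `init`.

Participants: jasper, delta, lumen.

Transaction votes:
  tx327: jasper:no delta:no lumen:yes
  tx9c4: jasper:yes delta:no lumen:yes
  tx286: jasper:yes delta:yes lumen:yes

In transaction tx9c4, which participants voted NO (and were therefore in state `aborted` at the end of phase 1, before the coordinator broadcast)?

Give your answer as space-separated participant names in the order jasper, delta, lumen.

Answer: delta

Derivation:
Txn tx9c4 phase 1: jasper yes -> prepared; delta no -> aborted; lumen yes -> prepared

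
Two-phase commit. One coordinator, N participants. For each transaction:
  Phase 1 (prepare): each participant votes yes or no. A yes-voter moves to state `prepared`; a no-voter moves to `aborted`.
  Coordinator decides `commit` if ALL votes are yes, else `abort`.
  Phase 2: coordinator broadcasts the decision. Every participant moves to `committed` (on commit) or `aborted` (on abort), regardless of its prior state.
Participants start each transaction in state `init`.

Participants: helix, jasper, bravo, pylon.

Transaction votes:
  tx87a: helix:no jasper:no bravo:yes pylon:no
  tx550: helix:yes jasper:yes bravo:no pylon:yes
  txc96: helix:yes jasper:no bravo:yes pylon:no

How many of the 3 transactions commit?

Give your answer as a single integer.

Answer: 0

Derivation:
tx87a: no from helix, jasper, pylon -> abort (commits=0)
tx550: no from bravo -> abort (commits=0)
txc96: no from jasper, pylon -> abort (commits=0)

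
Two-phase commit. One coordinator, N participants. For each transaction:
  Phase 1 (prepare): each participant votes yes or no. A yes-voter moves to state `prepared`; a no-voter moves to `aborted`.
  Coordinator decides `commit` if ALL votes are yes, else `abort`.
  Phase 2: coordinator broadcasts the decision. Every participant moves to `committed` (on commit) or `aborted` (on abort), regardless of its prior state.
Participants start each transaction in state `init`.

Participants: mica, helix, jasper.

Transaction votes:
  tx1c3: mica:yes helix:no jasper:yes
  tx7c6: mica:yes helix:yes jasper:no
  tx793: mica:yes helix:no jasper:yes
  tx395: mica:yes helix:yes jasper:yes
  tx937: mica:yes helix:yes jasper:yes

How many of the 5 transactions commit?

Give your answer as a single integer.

Answer: 2

Derivation:
tx1c3: no from helix -> abort (commits=0)
tx7c6: no from jasper -> abort (commits=0)
tx793: no from helix -> abort (commits=0)
tx395: all yes -> commit (commits=1)
tx937: all yes -> commit (commits=2)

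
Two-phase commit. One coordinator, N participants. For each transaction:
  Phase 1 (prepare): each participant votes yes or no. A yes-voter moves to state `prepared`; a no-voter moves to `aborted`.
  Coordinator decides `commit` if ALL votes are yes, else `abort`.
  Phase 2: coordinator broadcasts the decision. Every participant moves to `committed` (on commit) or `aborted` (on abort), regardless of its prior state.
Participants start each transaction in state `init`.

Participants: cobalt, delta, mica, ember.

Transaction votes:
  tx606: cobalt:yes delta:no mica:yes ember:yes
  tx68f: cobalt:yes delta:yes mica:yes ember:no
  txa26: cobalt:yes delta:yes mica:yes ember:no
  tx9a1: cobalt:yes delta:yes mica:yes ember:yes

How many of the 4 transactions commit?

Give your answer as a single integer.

Answer: 1

Derivation:
tx606: no from delta -> abort (commits=0)
tx68f: no from ember -> abort (commits=0)
txa26: no from ember -> abort (commits=0)
tx9a1: all yes -> commit (commits=1)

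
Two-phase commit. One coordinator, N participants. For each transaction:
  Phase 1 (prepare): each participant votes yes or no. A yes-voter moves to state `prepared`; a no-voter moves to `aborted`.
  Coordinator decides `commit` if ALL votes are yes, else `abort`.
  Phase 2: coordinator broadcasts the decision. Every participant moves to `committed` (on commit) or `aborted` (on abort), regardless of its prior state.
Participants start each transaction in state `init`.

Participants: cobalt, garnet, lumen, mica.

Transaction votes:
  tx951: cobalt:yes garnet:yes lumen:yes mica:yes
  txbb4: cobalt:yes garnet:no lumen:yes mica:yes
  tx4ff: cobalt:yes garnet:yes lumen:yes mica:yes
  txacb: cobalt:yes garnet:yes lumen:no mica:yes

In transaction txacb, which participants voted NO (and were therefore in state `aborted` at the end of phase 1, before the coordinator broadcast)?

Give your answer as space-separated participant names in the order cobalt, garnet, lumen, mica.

Answer: lumen

Derivation:
Txn txacb phase 1: cobalt yes -> prepared; garnet yes -> prepared; lumen no -> aborted; mica yes -> prepared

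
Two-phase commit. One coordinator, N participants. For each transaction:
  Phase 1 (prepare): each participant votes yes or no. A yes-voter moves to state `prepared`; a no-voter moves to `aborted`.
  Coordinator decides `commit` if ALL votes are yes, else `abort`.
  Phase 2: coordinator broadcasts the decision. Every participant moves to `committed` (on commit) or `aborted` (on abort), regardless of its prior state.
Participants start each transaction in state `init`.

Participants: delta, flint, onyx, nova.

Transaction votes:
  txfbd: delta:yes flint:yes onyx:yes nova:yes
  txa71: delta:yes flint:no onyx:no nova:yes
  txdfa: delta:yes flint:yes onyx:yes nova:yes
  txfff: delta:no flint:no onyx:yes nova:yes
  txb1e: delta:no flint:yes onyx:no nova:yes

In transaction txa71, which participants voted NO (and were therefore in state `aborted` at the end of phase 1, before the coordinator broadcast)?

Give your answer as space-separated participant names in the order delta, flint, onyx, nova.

Answer: flint onyx

Derivation:
Txn txa71 phase 1: delta yes -> prepared; flint no -> aborted; onyx no -> aborted; nova yes -> prepared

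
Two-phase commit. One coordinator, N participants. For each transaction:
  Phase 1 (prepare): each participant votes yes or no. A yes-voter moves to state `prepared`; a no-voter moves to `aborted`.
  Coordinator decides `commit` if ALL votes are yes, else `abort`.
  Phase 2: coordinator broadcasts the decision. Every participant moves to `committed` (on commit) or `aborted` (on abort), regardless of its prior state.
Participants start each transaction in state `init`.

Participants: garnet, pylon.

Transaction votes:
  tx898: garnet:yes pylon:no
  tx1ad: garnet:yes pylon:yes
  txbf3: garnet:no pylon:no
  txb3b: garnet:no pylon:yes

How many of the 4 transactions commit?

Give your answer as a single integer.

Answer: 1

Derivation:
tx898: no from pylon -> abort (commits=0)
tx1ad: all yes -> commit (commits=1)
txbf3: no from garnet, pylon -> abort (commits=1)
txb3b: no from garnet -> abort (commits=1)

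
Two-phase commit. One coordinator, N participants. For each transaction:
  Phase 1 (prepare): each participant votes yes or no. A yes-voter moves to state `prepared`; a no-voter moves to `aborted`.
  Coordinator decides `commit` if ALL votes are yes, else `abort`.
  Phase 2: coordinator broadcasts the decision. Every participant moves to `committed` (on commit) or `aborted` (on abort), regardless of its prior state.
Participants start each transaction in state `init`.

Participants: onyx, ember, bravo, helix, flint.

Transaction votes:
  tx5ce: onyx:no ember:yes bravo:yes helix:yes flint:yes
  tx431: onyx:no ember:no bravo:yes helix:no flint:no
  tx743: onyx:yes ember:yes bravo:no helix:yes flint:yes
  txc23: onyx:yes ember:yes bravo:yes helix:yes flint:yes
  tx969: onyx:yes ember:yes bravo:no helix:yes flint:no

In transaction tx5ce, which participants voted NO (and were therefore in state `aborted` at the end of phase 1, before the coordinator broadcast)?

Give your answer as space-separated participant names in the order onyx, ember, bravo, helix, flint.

Txn tx5ce phase 1: onyx no -> aborted; ember yes -> prepared; bravo yes -> prepared; helix yes -> prepared; flint yes -> prepared

Answer: onyx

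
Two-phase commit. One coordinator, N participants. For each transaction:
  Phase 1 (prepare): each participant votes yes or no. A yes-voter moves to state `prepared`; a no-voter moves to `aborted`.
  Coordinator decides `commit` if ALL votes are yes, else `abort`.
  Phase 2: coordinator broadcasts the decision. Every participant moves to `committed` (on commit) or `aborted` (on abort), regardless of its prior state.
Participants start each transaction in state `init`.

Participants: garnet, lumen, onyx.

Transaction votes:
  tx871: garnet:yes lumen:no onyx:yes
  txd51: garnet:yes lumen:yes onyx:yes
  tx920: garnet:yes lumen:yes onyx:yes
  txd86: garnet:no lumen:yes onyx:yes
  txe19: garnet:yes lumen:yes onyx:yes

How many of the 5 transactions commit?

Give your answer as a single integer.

Answer: 3

Derivation:
tx871: no from lumen -> abort (commits=0)
txd51: all yes -> commit (commits=1)
tx920: all yes -> commit (commits=2)
txd86: no from garnet -> abort (commits=2)
txe19: all yes -> commit (commits=3)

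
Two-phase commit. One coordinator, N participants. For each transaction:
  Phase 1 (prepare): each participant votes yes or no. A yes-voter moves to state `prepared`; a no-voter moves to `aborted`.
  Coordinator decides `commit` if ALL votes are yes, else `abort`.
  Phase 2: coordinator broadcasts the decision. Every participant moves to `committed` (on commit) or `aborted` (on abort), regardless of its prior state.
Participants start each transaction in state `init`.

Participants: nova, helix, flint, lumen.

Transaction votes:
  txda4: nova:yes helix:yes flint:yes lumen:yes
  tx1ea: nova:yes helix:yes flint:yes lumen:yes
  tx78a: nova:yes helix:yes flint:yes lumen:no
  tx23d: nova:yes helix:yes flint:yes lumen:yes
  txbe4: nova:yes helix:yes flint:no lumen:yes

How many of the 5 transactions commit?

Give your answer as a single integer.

Answer: 3

Derivation:
txda4: all yes -> commit (commits=1)
tx1ea: all yes -> commit (commits=2)
tx78a: no from lumen -> abort (commits=2)
tx23d: all yes -> commit (commits=3)
txbe4: no from flint -> abort (commits=3)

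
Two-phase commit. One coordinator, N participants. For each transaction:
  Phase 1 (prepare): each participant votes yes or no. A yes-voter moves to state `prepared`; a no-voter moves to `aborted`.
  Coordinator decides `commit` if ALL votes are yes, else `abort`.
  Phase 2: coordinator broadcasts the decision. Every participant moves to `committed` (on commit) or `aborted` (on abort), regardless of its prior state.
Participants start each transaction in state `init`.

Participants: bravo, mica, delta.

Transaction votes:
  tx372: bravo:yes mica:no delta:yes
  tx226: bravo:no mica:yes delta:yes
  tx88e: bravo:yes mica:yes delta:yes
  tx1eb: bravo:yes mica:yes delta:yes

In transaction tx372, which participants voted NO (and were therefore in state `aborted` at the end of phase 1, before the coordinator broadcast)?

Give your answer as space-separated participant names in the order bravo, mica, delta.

Txn tx372 phase 1: bravo yes -> prepared; mica no -> aborted; delta yes -> prepared

Answer: mica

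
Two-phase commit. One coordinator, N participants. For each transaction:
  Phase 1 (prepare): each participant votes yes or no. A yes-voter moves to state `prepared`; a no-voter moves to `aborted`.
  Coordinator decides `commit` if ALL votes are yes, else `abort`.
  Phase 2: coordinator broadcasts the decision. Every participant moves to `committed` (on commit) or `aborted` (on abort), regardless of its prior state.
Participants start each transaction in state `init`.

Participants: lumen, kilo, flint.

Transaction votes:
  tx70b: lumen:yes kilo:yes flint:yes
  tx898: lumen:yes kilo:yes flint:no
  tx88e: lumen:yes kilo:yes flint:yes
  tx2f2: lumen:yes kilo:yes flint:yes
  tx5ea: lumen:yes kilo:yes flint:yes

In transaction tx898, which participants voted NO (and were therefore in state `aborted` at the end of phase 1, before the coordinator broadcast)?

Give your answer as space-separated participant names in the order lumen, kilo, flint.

Txn tx898 phase 1: lumen yes -> prepared; kilo yes -> prepared; flint no -> aborted

Answer: flint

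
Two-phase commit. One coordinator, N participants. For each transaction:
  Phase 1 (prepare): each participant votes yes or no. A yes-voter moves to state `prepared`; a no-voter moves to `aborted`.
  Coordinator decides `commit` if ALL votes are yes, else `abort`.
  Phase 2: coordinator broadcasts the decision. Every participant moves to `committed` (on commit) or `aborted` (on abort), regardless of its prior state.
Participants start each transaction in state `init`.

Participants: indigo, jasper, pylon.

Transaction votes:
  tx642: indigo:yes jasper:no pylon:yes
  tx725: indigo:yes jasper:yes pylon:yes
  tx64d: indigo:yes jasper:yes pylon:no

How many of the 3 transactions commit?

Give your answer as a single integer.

Answer: 1

Derivation:
tx642: no from jasper -> abort (commits=0)
tx725: all yes -> commit (commits=1)
tx64d: no from pylon -> abort (commits=1)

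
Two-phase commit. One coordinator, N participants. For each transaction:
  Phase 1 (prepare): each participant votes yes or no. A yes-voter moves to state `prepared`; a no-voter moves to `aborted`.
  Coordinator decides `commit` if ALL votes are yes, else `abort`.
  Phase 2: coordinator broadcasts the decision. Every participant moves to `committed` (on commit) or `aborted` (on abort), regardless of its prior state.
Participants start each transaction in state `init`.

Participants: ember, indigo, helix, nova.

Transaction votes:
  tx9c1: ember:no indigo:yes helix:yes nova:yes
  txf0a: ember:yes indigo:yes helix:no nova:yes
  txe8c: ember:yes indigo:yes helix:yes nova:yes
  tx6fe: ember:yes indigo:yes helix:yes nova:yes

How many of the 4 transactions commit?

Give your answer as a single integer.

Answer: 2

Derivation:
tx9c1: no from ember -> abort (commits=0)
txf0a: no from helix -> abort (commits=0)
txe8c: all yes -> commit (commits=1)
tx6fe: all yes -> commit (commits=2)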